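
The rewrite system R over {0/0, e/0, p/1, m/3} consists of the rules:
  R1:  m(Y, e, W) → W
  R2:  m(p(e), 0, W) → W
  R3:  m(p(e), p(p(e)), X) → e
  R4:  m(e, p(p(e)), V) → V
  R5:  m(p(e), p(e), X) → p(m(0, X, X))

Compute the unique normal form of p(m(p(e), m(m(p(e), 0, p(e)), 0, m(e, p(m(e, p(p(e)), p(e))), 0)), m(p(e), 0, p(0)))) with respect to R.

p(p(0))

1. p(m(p(e), m(m(p(e), 0, p(e)), 0, m(e, p(m(e, p(p(e)), p(e))), 0)), m(p(e), 0, p(0))))  →  p(m(p(e), m(p(e), 0, m(e, p(m(e, p(p(e)), p(e))), 0)), m(p(e), 0, p(0))))   [R2 at 1.2.1]
2. p(m(p(e), m(p(e), 0, m(e, p(m(e, p(p(e)), p(e))), 0)), m(p(e), 0, p(0))))  →  p(m(p(e), m(e, p(m(e, p(p(e)), p(e))), 0), m(p(e), 0, p(0))))   [R2 at 1.2]
3. p(m(p(e), m(e, p(m(e, p(p(e)), p(e))), 0), m(p(e), 0, p(0))))  →  p(m(p(e), m(e, p(p(e)), 0), m(p(e), 0, p(0))))   [R4 at 1.2.2.1]
4. p(m(p(e), m(e, p(p(e)), 0), m(p(e), 0, p(0))))  →  p(m(p(e), 0, m(p(e), 0, p(0))))   [R4 at 1.2]
5. p(m(p(e), 0, m(p(e), 0, p(0))))  →  p(m(p(e), 0, p(0)))   [R2 at 1]
6. p(m(p(e), 0, p(0)))  →  p(p(0))   [R2 at 1]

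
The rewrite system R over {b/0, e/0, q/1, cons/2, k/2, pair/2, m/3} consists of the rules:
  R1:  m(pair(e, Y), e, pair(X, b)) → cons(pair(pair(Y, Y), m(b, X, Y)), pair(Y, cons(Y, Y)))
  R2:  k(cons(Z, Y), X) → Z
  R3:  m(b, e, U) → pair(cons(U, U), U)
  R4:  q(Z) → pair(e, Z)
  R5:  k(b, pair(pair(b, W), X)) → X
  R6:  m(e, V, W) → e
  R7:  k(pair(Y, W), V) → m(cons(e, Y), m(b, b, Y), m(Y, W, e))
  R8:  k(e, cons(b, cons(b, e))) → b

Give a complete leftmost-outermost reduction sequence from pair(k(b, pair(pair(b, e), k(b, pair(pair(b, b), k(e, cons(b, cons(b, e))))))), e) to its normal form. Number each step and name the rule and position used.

pair(b, e)

1. pair(k(b, pair(pair(b, e), k(b, pair(pair(b, b), k(e, cons(b, cons(b, e))))))), e)  →  pair(k(b, pair(pair(b, b), k(e, cons(b, cons(b, e))))), e)   [R5 at 1]
2. pair(k(b, pair(pair(b, b), k(e, cons(b, cons(b, e))))), e)  →  pair(k(e, cons(b, cons(b, e))), e)   [R5 at 1]
3. pair(k(e, cons(b, cons(b, e))), e)  →  pair(b, e)   [R8 at 1]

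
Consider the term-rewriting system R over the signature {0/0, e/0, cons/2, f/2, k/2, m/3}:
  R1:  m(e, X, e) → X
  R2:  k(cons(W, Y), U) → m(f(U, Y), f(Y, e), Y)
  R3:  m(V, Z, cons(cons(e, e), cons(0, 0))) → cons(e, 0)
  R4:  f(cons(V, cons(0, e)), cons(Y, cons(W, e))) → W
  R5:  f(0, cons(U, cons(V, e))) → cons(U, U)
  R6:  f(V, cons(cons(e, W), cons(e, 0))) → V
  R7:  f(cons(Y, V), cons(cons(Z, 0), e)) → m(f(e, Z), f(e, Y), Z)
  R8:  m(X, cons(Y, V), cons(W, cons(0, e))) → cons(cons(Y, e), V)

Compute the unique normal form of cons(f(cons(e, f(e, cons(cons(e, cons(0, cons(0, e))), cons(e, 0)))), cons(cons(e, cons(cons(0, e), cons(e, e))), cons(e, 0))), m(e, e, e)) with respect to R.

cons(cons(e, e), e)

1. cons(f(cons(e, f(e, cons(cons(e, cons(0, cons(0, e))), cons(e, 0)))), cons(cons(e, cons(cons(0, e), cons(e, e))), cons(e, 0))), m(e, e, e))  →  cons(cons(e, f(e, cons(cons(e, cons(0, cons(0, e))), cons(e, 0)))), m(e, e, e))   [R6 at 1]
2. cons(cons(e, f(e, cons(cons(e, cons(0, cons(0, e))), cons(e, 0)))), m(e, e, e))  →  cons(cons(e, e), m(e, e, e))   [R6 at 1.2]
3. cons(cons(e, e), m(e, e, e))  →  cons(cons(e, e), e)   [R1 at 2]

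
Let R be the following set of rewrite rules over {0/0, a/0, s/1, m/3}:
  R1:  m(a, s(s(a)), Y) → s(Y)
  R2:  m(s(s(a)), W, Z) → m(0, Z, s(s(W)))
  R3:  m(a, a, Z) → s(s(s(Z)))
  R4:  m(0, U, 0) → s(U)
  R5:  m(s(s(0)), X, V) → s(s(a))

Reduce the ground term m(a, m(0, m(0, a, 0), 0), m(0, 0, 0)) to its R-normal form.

1. m(a, m(0, m(0, a, 0), 0), m(0, 0, 0))  →  m(a, s(m(0, a, 0)), m(0, 0, 0))   [R4 at 2]
2. m(a, s(m(0, a, 0)), m(0, 0, 0))  →  m(a, s(s(a)), m(0, 0, 0))   [R4 at 2.1]
3. m(a, s(s(a)), m(0, 0, 0))  →  s(m(0, 0, 0))   [R1 at ε]
4. s(m(0, 0, 0))  →  s(s(0))   [R4 at 1]

s(s(0))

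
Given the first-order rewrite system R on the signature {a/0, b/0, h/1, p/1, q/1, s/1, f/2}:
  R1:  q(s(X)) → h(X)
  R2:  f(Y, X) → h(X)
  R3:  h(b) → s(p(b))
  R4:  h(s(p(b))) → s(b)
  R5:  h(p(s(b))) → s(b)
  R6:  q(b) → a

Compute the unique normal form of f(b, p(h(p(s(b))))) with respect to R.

1. f(b, p(h(p(s(b)))))  →  h(p(h(p(s(b)))))   [R2 at ε]
2. h(p(h(p(s(b)))))  →  h(p(s(b)))   [R5 at 1.1]
3. h(p(s(b)))  →  s(b)   [R5 at ε]

s(b)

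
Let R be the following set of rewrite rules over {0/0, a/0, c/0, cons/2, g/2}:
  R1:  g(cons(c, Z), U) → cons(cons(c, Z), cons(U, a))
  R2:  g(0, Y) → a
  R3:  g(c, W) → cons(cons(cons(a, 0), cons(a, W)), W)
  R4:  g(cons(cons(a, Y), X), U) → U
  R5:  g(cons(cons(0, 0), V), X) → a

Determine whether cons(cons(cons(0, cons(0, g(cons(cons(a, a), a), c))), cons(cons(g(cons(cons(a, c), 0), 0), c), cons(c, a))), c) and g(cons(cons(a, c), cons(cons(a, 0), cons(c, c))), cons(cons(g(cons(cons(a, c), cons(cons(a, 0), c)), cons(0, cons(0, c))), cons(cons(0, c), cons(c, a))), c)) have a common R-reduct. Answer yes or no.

yes — NF(t₁) = cons(cons(cons(0, cons(0, c)), cons(cons(0, c), cons(c, a))), c), NF(t₂) = cons(cons(cons(0, cons(0, c)), cons(cons(0, c), cons(c, a))), c)

Reduce t₁ = cons(cons(cons(0, cons(0, g(cons(cons(a, a), a), c))), cons(cons(g(cons(cons(a, c), 0), 0), c), cons(c, a))), c):
1. cons(cons(cons(0, cons(0, g(cons(cons(a, a), a), c))), cons(cons(g(cons(cons(a, c), 0), 0), c), cons(c, a))), c)  →  cons(cons(cons(0, cons(0, c)), cons(cons(g(cons(cons(a, c), 0), 0), c), cons(c, a))), c)   [R4 at 1.1.2.2]
2. cons(cons(cons(0, cons(0, c)), cons(cons(g(cons(cons(a, c), 0), 0), c), cons(c, a))), c)  →  cons(cons(cons(0, cons(0, c)), cons(cons(0, c), cons(c, a))), c)   [R4 at 1.2.1.1]

Reduce t₂ = g(cons(cons(a, c), cons(cons(a, 0), cons(c, c))), cons(cons(g(cons(cons(a, c), cons(cons(a, 0), c)), cons(0, cons(0, c))), cons(cons(0, c), cons(c, a))), c)):
1. g(cons(cons(a, c), cons(cons(a, 0), cons(c, c))), cons(cons(g(cons(cons(a, c), cons(cons(a, 0), c)), cons(0, cons(0, c))), cons(cons(0, c), cons(c, a))), c))  →  cons(cons(g(cons(cons(a, c), cons(cons(a, 0), c)), cons(0, cons(0, c))), cons(cons(0, c), cons(c, a))), c)   [R4 at ε]
2. cons(cons(g(cons(cons(a, c), cons(cons(a, 0), c)), cons(0, cons(0, c))), cons(cons(0, c), cons(c, a))), c)  →  cons(cons(cons(0, cons(0, c)), cons(cons(0, c), cons(c, a))), c)   [R4 at 1.1]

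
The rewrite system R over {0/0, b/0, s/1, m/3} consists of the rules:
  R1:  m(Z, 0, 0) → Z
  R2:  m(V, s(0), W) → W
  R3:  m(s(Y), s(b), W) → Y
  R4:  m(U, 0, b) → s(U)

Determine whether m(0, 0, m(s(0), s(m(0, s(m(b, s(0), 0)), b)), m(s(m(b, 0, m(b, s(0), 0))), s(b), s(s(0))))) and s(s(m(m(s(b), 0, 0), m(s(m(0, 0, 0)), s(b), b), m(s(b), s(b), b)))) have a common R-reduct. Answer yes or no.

Reduce t₁ = m(0, 0, m(s(0), s(m(0, s(m(b, s(0), 0)), b)), m(s(m(b, 0, m(b, s(0), 0))), s(b), s(s(0))))):
1. m(0, 0, m(s(0), s(m(0, s(m(b, s(0), 0)), b)), m(s(m(b, 0, m(b, s(0), 0))), s(b), s(s(0)))))  →  m(0, 0, m(s(0), s(m(0, s(0), b)), m(s(m(b, 0, m(b, s(0), 0))), s(b), s(s(0)))))   [R2 at 3.2.1.2.1]
2. m(0, 0, m(s(0), s(m(0, s(0), b)), m(s(m(b, 0, m(b, s(0), 0))), s(b), s(s(0)))))  →  m(0, 0, m(s(0), s(b), m(s(m(b, 0, m(b, s(0), 0))), s(b), s(s(0)))))   [R2 at 3.2.1]
3. m(0, 0, m(s(0), s(b), m(s(m(b, 0, m(b, s(0), 0))), s(b), s(s(0)))))  →  m(0, 0, 0)   [R3 at 3]
4. m(0, 0, 0)  →  0   [R1 at ε]

Reduce t₂ = s(s(m(m(s(b), 0, 0), m(s(m(0, 0, 0)), s(b), b), m(s(b), s(b), b)))):
1. s(s(m(m(s(b), 0, 0), m(s(m(0, 0, 0)), s(b), b), m(s(b), s(b), b))))  →  s(s(m(s(b), m(s(m(0, 0, 0)), s(b), b), m(s(b), s(b), b))))   [R1 at 1.1.1]
2. s(s(m(s(b), m(s(m(0, 0, 0)), s(b), b), m(s(b), s(b), b))))  →  s(s(m(s(b), m(0, 0, 0), m(s(b), s(b), b))))   [R3 at 1.1.2]
3. s(s(m(s(b), m(0, 0, 0), m(s(b), s(b), b))))  →  s(s(m(s(b), 0, m(s(b), s(b), b))))   [R1 at 1.1.2]
4. s(s(m(s(b), 0, m(s(b), s(b), b))))  →  s(s(m(s(b), 0, b)))   [R3 at 1.1.3]
5. s(s(m(s(b), 0, b)))  →  s(s(s(s(b))))   [R4 at 1.1]

no — NF(t₁) = 0, NF(t₂) = s(s(s(s(b))))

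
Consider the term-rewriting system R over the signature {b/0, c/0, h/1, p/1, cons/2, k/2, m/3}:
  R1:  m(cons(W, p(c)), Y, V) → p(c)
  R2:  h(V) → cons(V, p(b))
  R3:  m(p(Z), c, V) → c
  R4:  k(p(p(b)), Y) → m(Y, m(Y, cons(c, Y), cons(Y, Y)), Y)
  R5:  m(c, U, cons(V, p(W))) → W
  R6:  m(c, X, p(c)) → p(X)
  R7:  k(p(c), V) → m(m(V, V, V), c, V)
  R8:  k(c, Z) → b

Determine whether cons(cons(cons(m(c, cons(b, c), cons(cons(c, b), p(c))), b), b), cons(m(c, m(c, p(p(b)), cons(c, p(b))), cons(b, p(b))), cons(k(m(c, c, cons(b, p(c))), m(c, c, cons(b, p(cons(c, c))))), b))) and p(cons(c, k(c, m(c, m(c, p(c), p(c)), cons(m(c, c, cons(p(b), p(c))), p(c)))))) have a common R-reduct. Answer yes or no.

Reduce t₁ = cons(cons(cons(m(c, cons(b, c), cons(cons(c, b), p(c))), b), b), cons(m(c, m(c, p(p(b)), cons(c, p(b))), cons(b, p(b))), cons(k(m(c, c, cons(b, p(c))), m(c, c, cons(b, p(cons(c, c))))), b))):
1. cons(cons(cons(m(c, cons(b, c), cons(cons(c, b), p(c))), b), b), cons(m(c, m(c, p(p(b)), cons(c, p(b))), cons(b, p(b))), cons(k(m(c, c, cons(b, p(c))), m(c, c, cons(b, p(cons(c, c))))), b)))  →  cons(cons(cons(c, b), b), cons(m(c, m(c, p(p(b)), cons(c, p(b))), cons(b, p(b))), cons(k(m(c, c, cons(b, p(c))), m(c, c, cons(b, p(cons(c, c))))), b)))   [R5 at 1.1.1]
2. cons(cons(cons(c, b), b), cons(m(c, m(c, p(p(b)), cons(c, p(b))), cons(b, p(b))), cons(k(m(c, c, cons(b, p(c))), m(c, c, cons(b, p(cons(c, c))))), b)))  →  cons(cons(cons(c, b), b), cons(b, cons(k(m(c, c, cons(b, p(c))), m(c, c, cons(b, p(cons(c, c))))), b)))   [R5 at 2.1]
3. cons(cons(cons(c, b), b), cons(b, cons(k(m(c, c, cons(b, p(c))), m(c, c, cons(b, p(cons(c, c))))), b)))  →  cons(cons(cons(c, b), b), cons(b, cons(k(c, m(c, c, cons(b, p(cons(c, c))))), b)))   [R5 at 2.2.1.1]
4. cons(cons(cons(c, b), b), cons(b, cons(k(c, m(c, c, cons(b, p(cons(c, c))))), b)))  →  cons(cons(cons(c, b), b), cons(b, cons(b, b)))   [R8 at 2.2.1]

Reduce t₂ = p(cons(c, k(c, m(c, m(c, p(c), p(c)), cons(m(c, c, cons(p(b), p(c))), p(c)))))):
1. p(cons(c, k(c, m(c, m(c, p(c), p(c)), cons(m(c, c, cons(p(b), p(c))), p(c))))))  →  p(cons(c, b))   [R8 at 1.2]

no — NF(t₁) = cons(cons(cons(c, b), b), cons(b, cons(b, b))), NF(t₂) = p(cons(c, b))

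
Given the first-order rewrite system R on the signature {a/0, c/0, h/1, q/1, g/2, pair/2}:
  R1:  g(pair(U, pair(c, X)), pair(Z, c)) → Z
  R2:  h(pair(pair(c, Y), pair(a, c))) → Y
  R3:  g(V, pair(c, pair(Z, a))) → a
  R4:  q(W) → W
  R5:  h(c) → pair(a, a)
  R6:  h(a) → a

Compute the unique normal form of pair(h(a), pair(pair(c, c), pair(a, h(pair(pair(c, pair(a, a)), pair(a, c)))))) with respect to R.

pair(a, pair(pair(c, c), pair(a, pair(a, a))))

1. pair(h(a), pair(pair(c, c), pair(a, h(pair(pair(c, pair(a, a)), pair(a, c))))))  →  pair(a, pair(pair(c, c), pair(a, h(pair(pair(c, pair(a, a)), pair(a, c))))))   [R6 at 1]
2. pair(a, pair(pair(c, c), pair(a, h(pair(pair(c, pair(a, a)), pair(a, c))))))  →  pair(a, pair(pair(c, c), pair(a, pair(a, a))))   [R2 at 2.2.2]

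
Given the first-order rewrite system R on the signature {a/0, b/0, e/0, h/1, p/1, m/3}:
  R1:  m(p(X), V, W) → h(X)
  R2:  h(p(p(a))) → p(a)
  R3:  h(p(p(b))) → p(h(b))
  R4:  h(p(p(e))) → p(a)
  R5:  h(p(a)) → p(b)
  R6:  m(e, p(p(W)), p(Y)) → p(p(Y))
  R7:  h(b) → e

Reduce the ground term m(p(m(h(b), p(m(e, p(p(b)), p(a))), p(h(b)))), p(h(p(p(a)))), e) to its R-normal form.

1. m(p(m(h(b), p(m(e, p(p(b)), p(a))), p(h(b)))), p(h(p(p(a)))), e)  →  h(m(h(b), p(m(e, p(p(b)), p(a))), p(h(b))))   [R1 at ε]
2. h(m(h(b), p(m(e, p(p(b)), p(a))), p(h(b))))  →  h(m(e, p(m(e, p(p(b)), p(a))), p(h(b))))   [R7 at 1.1]
3. h(m(e, p(m(e, p(p(b)), p(a))), p(h(b))))  →  h(m(e, p(p(p(a))), p(h(b))))   [R6 at 1.2.1]
4. h(m(e, p(p(p(a))), p(h(b))))  →  h(p(p(h(b))))   [R6 at 1]
5. h(p(p(h(b))))  →  h(p(p(e)))   [R7 at 1.1.1]
6. h(p(p(e)))  →  p(a)   [R4 at ε]

p(a)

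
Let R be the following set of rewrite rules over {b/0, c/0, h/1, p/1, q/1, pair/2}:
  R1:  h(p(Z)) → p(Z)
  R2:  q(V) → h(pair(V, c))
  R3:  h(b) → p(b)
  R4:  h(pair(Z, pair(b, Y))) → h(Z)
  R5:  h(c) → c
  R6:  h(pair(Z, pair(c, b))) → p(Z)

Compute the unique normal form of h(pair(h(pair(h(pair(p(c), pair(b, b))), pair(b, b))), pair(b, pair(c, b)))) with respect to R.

p(c)

1. h(pair(h(pair(h(pair(p(c), pair(b, b))), pair(b, b))), pair(b, pair(c, b))))  →  h(h(pair(h(pair(p(c), pair(b, b))), pair(b, b))))   [R4 at ε]
2. h(h(pair(h(pair(p(c), pair(b, b))), pair(b, b))))  →  h(h(h(pair(p(c), pair(b, b)))))   [R4 at 1]
3. h(h(h(pair(p(c), pair(b, b)))))  →  h(h(h(p(c))))   [R4 at 1.1]
4. h(h(h(p(c))))  →  h(h(p(c)))   [R1 at 1.1]
5. h(h(p(c)))  →  h(p(c))   [R1 at 1]
6. h(p(c))  →  p(c)   [R1 at ε]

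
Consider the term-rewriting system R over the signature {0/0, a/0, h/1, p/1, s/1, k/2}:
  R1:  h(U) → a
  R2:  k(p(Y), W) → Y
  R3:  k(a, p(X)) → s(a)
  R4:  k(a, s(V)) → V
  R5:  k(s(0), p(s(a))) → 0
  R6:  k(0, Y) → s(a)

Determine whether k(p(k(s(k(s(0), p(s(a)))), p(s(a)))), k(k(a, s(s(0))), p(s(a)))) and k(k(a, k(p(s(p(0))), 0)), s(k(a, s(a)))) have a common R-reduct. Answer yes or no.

yes — NF(t₁) = 0, NF(t₂) = 0

Reduce t₁ = k(p(k(s(k(s(0), p(s(a)))), p(s(a)))), k(k(a, s(s(0))), p(s(a)))):
1. k(p(k(s(k(s(0), p(s(a)))), p(s(a)))), k(k(a, s(s(0))), p(s(a))))  →  k(s(k(s(0), p(s(a)))), p(s(a)))   [R2 at ε]
2. k(s(k(s(0), p(s(a)))), p(s(a)))  →  k(s(0), p(s(a)))   [R5 at 1.1]
3. k(s(0), p(s(a)))  →  0   [R5 at ε]

Reduce t₂ = k(k(a, k(p(s(p(0))), 0)), s(k(a, s(a)))):
1. k(k(a, k(p(s(p(0))), 0)), s(k(a, s(a))))  →  k(k(a, s(p(0))), s(k(a, s(a))))   [R2 at 1.2]
2. k(k(a, s(p(0))), s(k(a, s(a))))  →  k(p(0), s(k(a, s(a))))   [R4 at 1]
3. k(p(0), s(k(a, s(a))))  →  0   [R2 at ε]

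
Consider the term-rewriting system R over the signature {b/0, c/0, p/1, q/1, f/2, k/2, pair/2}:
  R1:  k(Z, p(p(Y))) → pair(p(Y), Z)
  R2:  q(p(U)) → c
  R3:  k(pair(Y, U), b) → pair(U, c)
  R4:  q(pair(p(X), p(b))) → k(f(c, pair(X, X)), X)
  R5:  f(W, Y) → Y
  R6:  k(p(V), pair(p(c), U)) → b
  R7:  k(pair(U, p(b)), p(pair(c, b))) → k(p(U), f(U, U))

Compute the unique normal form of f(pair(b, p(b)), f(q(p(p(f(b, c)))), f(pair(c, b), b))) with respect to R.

b

1. f(pair(b, p(b)), f(q(p(p(f(b, c)))), f(pair(c, b), b)))  →  f(q(p(p(f(b, c)))), f(pair(c, b), b))   [R5 at ε]
2. f(q(p(p(f(b, c)))), f(pair(c, b), b))  →  f(pair(c, b), b)   [R5 at ε]
3. f(pair(c, b), b)  →  b   [R5 at ε]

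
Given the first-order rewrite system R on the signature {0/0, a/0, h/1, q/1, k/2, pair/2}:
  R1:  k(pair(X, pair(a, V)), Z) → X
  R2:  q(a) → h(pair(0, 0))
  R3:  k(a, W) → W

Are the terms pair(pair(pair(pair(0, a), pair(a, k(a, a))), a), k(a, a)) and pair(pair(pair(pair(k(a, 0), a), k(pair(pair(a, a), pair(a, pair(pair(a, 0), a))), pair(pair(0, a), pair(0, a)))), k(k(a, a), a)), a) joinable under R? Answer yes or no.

Reduce t₁ = pair(pair(pair(pair(0, a), pair(a, k(a, a))), a), k(a, a)):
1. pair(pair(pair(pair(0, a), pair(a, k(a, a))), a), k(a, a))  →  pair(pair(pair(pair(0, a), pair(a, a)), a), k(a, a))   [R3 at 1.1.2.2]
2. pair(pair(pair(pair(0, a), pair(a, a)), a), k(a, a))  →  pair(pair(pair(pair(0, a), pair(a, a)), a), a)   [R3 at 2]

Reduce t₂ = pair(pair(pair(pair(k(a, 0), a), k(pair(pair(a, a), pair(a, pair(pair(a, 0), a))), pair(pair(0, a), pair(0, a)))), k(k(a, a), a)), a):
1. pair(pair(pair(pair(k(a, 0), a), k(pair(pair(a, a), pair(a, pair(pair(a, 0), a))), pair(pair(0, a), pair(0, a)))), k(k(a, a), a)), a)  →  pair(pair(pair(pair(0, a), k(pair(pair(a, a), pair(a, pair(pair(a, 0), a))), pair(pair(0, a), pair(0, a)))), k(k(a, a), a)), a)   [R3 at 1.1.1.1]
2. pair(pair(pair(pair(0, a), k(pair(pair(a, a), pair(a, pair(pair(a, 0), a))), pair(pair(0, a), pair(0, a)))), k(k(a, a), a)), a)  →  pair(pair(pair(pair(0, a), pair(a, a)), k(k(a, a), a)), a)   [R1 at 1.1.2]
3. pair(pair(pair(pair(0, a), pair(a, a)), k(k(a, a), a)), a)  →  pair(pair(pair(pair(0, a), pair(a, a)), k(a, a)), a)   [R3 at 1.2.1]
4. pair(pair(pair(pair(0, a), pair(a, a)), k(a, a)), a)  →  pair(pair(pair(pair(0, a), pair(a, a)), a), a)   [R3 at 1.2]

yes — NF(t₁) = pair(pair(pair(pair(0, a), pair(a, a)), a), a), NF(t₂) = pair(pair(pair(pair(0, a), pair(a, a)), a), a)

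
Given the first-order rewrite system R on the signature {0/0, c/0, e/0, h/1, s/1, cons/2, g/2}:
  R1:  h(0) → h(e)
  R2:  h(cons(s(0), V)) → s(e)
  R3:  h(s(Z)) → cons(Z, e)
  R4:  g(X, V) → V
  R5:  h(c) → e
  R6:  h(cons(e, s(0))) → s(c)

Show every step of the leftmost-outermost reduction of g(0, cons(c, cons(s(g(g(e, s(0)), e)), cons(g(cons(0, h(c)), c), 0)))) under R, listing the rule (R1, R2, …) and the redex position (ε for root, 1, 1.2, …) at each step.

cons(c, cons(s(e), cons(c, 0)))

1. g(0, cons(c, cons(s(g(g(e, s(0)), e)), cons(g(cons(0, h(c)), c), 0))))  →  cons(c, cons(s(g(g(e, s(0)), e)), cons(g(cons(0, h(c)), c), 0)))   [R4 at ε]
2. cons(c, cons(s(g(g(e, s(0)), e)), cons(g(cons(0, h(c)), c), 0)))  →  cons(c, cons(s(e), cons(g(cons(0, h(c)), c), 0)))   [R4 at 2.1.1]
3. cons(c, cons(s(e), cons(g(cons(0, h(c)), c), 0)))  →  cons(c, cons(s(e), cons(c, 0)))   [R4 at 2.2.1]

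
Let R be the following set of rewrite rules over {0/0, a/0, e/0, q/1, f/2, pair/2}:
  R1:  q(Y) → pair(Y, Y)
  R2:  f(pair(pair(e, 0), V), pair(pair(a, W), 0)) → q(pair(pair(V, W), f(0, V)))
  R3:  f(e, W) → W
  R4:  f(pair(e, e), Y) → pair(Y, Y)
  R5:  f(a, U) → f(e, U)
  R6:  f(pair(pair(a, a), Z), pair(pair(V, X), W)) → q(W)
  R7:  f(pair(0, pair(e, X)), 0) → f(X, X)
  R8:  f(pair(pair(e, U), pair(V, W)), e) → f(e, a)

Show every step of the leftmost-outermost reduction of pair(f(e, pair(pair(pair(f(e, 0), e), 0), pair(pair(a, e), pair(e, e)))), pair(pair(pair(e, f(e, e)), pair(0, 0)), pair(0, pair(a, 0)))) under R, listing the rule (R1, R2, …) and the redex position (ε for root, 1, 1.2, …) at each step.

1. pair(f(e, pair(pair(pair(f(e, 0), e), 0), pair(pair(a, e), pair(e, e)))), pair(pair(pair(e, f(e, e)), pair(0, 0)), pair(0, pair(a, 0))))  →  pair(pair(pair(pair(f(e, 0), e), 0), pair(pair(a, e), pair(e, e))), pair(pair(pair(e, f(e, e)), pair(0, 0)), pair(0, pair(a, 0))))   [R3 at 1]
2. pair(pair(pair(pair(f(e, 0), e), 0), pair(pair(a, e), pair(e, e))), pair(pair(pair(e, f(e, e)), pair(0, 0)), pair(0, pair(a, 0))))  →  pair(pair(pair(pair(0, e), 0), pair(pair(a, e), pair(e, e))), pair(pair(pair(e, f(e, e)), pair(0, 0)), pair(0, pair(a, 0))))   [R3 at 1.1.1.1]
3. pair(pair(pair(pair(0, e), 0), pair(pair(a, e), pair(e, e))), pair(pair(pair(e, f(e, e)), pair(0, 0)), pair(0, pair(a, 0))))  →  pair(pair(pair(pair(0, e), 0), pair(pair(a, e), pair(e, e))), pair(pair(pair(e, e), pair(0, 0)), pair(0, pair(a, 0))))   [R3 at 2.1.1.2]

pair(pair(pair(pair(0, e), 0), pair(pair(a, e), pair(e, e))), pair(pair(pair(e, e), pair(0, 0)), pair(0, pair(a, 0))))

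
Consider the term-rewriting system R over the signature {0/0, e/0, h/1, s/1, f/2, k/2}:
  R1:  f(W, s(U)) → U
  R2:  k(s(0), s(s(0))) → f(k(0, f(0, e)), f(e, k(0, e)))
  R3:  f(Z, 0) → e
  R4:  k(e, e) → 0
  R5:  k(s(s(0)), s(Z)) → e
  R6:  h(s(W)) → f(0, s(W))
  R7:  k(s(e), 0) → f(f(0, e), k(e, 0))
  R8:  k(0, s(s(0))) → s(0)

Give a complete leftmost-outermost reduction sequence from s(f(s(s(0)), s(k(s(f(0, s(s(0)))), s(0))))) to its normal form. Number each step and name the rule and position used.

s(e)

1. s(f(s(s(0)), s(k(s(f(0, s(s(0)))), s(0)))))  →  s(k(s(f(0, s(s(0)))), s(0)))   [R1 at 1]
2. s(k(s(f(0, s(s(0)))), s(0)))  →  s(k(s(s(0)), s(0)))   [R1 at 1.1.1]
3. s(k(s(s(0)), s(0)))  →  s(e)   [R5 at 1]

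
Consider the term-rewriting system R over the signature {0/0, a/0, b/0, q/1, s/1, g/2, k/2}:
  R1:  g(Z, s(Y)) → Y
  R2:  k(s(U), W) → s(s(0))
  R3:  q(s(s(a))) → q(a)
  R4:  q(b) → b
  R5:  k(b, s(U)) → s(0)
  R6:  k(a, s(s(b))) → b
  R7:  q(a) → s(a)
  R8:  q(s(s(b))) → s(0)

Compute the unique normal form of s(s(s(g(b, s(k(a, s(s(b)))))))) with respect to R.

s(s(s(b)))

1. s(s(s(g(b, s(k(a, s(s(b))))))))  →  s(s(s(k(a, s(s(b))))))   [R1 at 1.1.1]
2. s(s(s(k(a, s(s(b))))))  →  s(s(s(b)))   [R6 at 1.1.1]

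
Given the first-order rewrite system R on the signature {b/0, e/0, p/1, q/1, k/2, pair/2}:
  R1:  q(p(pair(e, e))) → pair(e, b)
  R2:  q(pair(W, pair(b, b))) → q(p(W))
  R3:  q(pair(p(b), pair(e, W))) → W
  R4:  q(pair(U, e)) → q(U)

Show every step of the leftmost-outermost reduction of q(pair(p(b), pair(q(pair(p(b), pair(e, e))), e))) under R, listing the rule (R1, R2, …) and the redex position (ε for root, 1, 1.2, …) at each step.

e

1. q(pair(p(b), pair(q(pair(p(b), pair(e, e))), e)))  →  q(pair(p(b), pair(e, e)))   [R3 at 1.2.1]
2. q(pair(p(b), pair(e, e)))  →  e   [R3 at ε]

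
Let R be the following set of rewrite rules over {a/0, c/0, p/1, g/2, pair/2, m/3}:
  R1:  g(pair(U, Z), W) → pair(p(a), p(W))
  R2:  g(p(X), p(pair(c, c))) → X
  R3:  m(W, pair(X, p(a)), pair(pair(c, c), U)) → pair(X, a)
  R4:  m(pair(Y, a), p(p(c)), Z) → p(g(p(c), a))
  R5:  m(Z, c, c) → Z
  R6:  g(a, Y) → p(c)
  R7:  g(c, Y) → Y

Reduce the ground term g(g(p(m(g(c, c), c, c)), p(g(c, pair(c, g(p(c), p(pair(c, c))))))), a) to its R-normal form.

a

1. g(g(p(m(g(c, c), c, c)), p(g(c, pair(c, g(p(c), p(pair(c, c))))))), a)  →  g(g(p(g(c, c)), p(g(c, pair(c, g(p(c), p(pair(c, c))))))), a)   [R5 at 1.1.1]
2. g(g(p(g(c, c)), p(g(c, pair(c, g(p(c), p(pair(c, c))))))), a)  →  g(g(p(c), p(g(c, pair(c, g(p(c), p(pair(c, c))))))), a)   [R7 at 1.1.1]
3. g(g(p(c), p(g(c, pair(c, g(p(c), p(pair(c, c))))))), a)  →  g(g(p(c), p(pair(c, g(p(c), p(pair(c, c)))))), a)   [R7 at 1.2.1]
4. g(g(p(c), p(pair(c, g(p(c), p(pair(c, c)))))), a)  →  g(g(p(c), p(pair(c, c))), a)   [R2 at 1.2.1.2]
5. g(g(p(c), p(pair(c, c))), a)  →  g(c, a)   [R2 at 1]
6. g(c, a)  →  a   [R7 at ε]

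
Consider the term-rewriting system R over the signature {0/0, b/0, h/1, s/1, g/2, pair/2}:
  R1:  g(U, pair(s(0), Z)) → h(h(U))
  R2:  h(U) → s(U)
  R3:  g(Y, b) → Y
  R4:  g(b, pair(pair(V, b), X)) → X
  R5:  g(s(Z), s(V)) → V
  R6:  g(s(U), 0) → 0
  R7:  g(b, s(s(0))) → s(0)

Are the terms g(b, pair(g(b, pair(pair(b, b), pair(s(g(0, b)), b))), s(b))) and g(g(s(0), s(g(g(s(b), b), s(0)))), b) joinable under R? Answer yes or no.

no — NF(t₁) = s(b), NF(t₂) = 0

Reduce t₁ = g(b, pair(g(b, pair(pair(b, b), pair(s(g(0, b)), b))), s(b))):
1. g(b, pair(g(b, pair(pair(b, b), pair(s(g(0, b)), b))), s(b)))  →  g(b, pair(pair(s(g(0, b)), b), s(b)))   [R4 at 2.1]
2. g(b, pair(pair(s(g(0, b)), b), s(b)))  →  s(b)   [R4 at ε]

Reduce t₂ = g(g(s(0), s(g(g(s(b), b), s(0)))), b):
1. g(g(s(0), s(g(g(s(b), b), s(0)))), b)  →  g(s(0), s(g(g(s(b), b), s(0))))   [R3 at ε]
2. g(s(0), s(g(g(s(b), b), s(0))))  →  g(g(s(b), b), s(0))   [R5 at ε]
3. g(g(s(b), b), s(0))  →  g(s(b), s(0))   [R3 at 1]
4. g(s(b), s(0))  →  0   [R5 at ε]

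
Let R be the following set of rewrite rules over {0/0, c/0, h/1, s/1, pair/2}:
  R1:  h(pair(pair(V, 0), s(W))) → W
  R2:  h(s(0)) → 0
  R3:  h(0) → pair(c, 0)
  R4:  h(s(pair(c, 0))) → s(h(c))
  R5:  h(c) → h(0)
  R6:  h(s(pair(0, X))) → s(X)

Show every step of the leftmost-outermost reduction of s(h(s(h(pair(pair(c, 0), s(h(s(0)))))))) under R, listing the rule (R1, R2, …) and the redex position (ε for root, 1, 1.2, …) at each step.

1. s(h(s(h(pair(pair(c, 0), s(h(s(0))))))))  →  s(h(s(h(s(0)))))   [R1 at 1.1.1]
2. s(h(s(h(s(0)))))  →  s(h(s(0)))   [R2 at 1.1.1]
3. s(h(s(0)))  →  s(0)   [R2 at 1]

s(0)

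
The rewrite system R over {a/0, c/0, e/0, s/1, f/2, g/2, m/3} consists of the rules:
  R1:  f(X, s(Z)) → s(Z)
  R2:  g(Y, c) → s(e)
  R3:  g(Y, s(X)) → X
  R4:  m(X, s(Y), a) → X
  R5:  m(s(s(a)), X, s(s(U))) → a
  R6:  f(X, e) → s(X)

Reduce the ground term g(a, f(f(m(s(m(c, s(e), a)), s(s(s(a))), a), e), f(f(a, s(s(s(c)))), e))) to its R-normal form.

1. g(a, f(f(m(s(m(c, s(e), a)), s(s(s(a))), a), e), f(f(a, s(s(s(c)))), e)))  →  g(a, f(s(m(s(m(c, s(e), a)), s(s(s(a))), a)), f(f(a, s(s(s(c)))), e)))   [R6 at 2.1]
2. g(a, f(s(m(s(m(c, s(e), a)), s(s(s(a))), a)), f(f(a, s(s(s(c)))), e)))  →  g(a, f(s(s(m(c, s(e), a))), f(f(a, s(s(s(c)))), e)))   [R4 at 2.1.1]
3. g(a, f(s(s(m(c, s(e), a))), f(f(a, s(s(s(c)))), e)))  →  g(a, f(s(s(c)), f(f(a, s(s(s(c)))), e)))   [R4 at 2.1.1.1]
4. g(a, f(s(s(c)), f(f(a, s(s(s(c)))), e)))  →  g(a, f(s(s(c)), s(f(a, s(s(s(c)))))))   [R6 at 2.2]
5. g(a, f(s(s(c)), s(f(a, s(s(s(c)))))))  →  g(a, s(f(a, s(s(s(c))))))   [R1 at 2]
6. g(a, s(f(a, s(s(s(c))))))  →  f(a, s(s(s(c))))   [R3 at ε]
7. f(a, s(s(s(c))))  →  s(s(s(c)))   [R1 at ε]

s(s(s(c)))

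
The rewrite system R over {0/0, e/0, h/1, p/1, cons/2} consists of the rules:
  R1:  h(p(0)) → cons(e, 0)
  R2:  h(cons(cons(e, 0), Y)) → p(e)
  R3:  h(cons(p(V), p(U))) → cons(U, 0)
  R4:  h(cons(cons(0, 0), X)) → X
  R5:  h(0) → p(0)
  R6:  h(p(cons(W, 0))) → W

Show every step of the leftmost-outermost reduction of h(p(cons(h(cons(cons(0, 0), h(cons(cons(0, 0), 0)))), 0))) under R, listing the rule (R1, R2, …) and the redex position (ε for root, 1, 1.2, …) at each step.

1. h(p(cons(h(cons(cons(0, 0), h(cons(cons(0, 0), 0)))), 0)))  →  h(cons(cons(0, 0), h(cons(cons(0, 0), 0))))   [R6 at ε]
2. h(cons(cons(0, 0), h(cons(cons(0, 0), 0))))  →  h(cons(cons(0, 0), 0))   [R4 at ε]
3. h(cons(cons(0, 0), 0))  →  0   [R4 at ε]

0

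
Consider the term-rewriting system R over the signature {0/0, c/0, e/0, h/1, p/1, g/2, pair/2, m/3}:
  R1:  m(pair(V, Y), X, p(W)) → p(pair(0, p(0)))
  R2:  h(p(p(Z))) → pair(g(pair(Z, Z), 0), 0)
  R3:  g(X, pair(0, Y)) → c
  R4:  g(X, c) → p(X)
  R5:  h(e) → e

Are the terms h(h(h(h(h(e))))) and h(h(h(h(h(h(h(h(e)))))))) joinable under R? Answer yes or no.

Reduce t₁ = h(h(h(h(h(e))))):
1. h(h(h(h(h(e)))))  →  h(h(h(h(e))))   [R5 at 1.1.1.1]
2. h(h(h(h(e))))  →  h(h(h(e)))   [R5 at 1.1.1]
3. h(h(h(e)))  →  h(h(e))   [R5 at 1.1]
4. h(h(e))  →  h(e)   [R5 at 1]
5. h(e)  →  e   [R5 at ε]

Reduce t₂ = h(h(h(h(h(h(h(h(e)))))))):
1. h(h(h(h(h(h(h(h(e))))))))  →  h(h(h(h(h(h(h(e)))))))   [R5 at 1.1.1.1.1.1.1]
2. h(h(h(h(h(h(h(e)))))))  →  h(h(h(h(h(h(e))))))   [R5 at 1.1.1.1.1.1]
3. h(h(h(h(h(h(e))))))  →  h(h(h(h(h(e)))))   [R5 at 1.1.1.1.1]
4. h(h(h(h(h(e)))))  →  h(h(h(h(e))))   [R5 at 1.1.1.1]
5. h(h(h(h(e))))  →  h(h(h(e)))   [R5 at 1.1.1]
6. h(h(h(e)))  →  h(h(e))   [R5 at 1.1]
7. h(h(e))  →  h(e)   [R5 at 1]
8. h(e)  →  e   [R5 at ε]

yes — NF(t₁) = e, NF(t₂) = e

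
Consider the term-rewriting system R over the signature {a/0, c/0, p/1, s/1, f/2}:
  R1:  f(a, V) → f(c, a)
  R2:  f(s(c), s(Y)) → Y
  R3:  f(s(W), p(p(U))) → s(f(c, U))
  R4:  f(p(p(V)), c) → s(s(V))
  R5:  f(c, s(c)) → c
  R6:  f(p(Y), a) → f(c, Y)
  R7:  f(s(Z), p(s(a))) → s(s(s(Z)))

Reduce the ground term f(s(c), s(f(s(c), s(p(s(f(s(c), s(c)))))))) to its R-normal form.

1. f(s(c), s(f(s(c), s(p(s(f(s(c), s(c))))))))  →  f(s(c), s(p(s(f(s(c), s(c))))))   [R2 at ε]
2. f(s(c), s(p(s(f(s(c), s(c))))))  →  p(s(f(s(c), s(c))))   [R2 at ε]
3. p(s(f(s(c), s(c))))  →  p(s(c))   [R2 at 1.1]

p(s(c))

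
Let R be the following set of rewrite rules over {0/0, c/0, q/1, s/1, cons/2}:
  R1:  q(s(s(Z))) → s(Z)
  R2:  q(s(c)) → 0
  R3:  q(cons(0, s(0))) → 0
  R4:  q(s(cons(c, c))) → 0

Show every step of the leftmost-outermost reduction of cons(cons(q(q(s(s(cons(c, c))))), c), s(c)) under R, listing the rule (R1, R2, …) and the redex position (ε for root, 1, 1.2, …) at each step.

1. cons(cons(q(q(s(s(cons(c, c))))), c), s(c))  →  cons(cons(q(s(cons(c, c))), c), s(c))   [R1 at 1.1.1]
2. cons(cons(q(s(cons(c, c))), c), s(c))  →  cons(cons(0, c), s(c))   [R4 at 1.1]

cons(cons(0, c), s(c))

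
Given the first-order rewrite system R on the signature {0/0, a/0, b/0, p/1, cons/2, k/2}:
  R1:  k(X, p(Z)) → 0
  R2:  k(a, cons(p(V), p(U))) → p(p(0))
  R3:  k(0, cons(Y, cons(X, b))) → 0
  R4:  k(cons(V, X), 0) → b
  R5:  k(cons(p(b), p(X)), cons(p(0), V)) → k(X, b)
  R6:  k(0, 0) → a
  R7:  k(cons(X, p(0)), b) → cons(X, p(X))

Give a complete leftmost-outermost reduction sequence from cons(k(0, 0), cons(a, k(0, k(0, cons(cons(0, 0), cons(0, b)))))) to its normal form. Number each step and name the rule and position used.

cons(a, cons(a, a))

1. cons(k(0, 0), cons(a, k(0, k(0, cons(cons(0, 0), cons(0, b))))))  →  cons(a, cons(a, k(0, k(0, cons(cons(0, 0), cons(0, b))))))   [R6 at 1]
2. cons(a, cons(a, k(0, k(0, cons(cons(0, 0), cons(0, b))))))  →  cons(a, cons(a, k(0, 0)))   [R3 at 2.2.2]
3. cons(a, cons(a, k(0, 0)))  →  cons(a, cons(a, a))   [R6 at 2.2]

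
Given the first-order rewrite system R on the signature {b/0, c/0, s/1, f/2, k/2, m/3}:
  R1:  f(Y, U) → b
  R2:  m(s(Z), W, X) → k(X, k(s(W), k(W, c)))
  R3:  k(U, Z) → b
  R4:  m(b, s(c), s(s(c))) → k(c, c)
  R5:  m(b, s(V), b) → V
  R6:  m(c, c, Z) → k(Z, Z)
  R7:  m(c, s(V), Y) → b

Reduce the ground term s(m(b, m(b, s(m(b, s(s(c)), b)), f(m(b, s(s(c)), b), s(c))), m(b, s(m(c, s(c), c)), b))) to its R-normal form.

s(c)

1. s(m(b, m(b, s(m(b, s(s(c)), b)), f(m(b, s(s(c)), b), s(c))), m(b, s(m(c, s(c), c)), b)))  →  s(m(b, m(b, s(s(c)), f(m(b, s(s(c)), b), s(c))), m(b, s(m(c, s(c), c)), b)))   [R5 at 1.2.2.1]
2. s(m(b, m(b, s(s(c)), f(m(b, s(s(c)), b), s(c))), m(b, s(m(c, s(c), c)), b)))  →  s(m(b, m(b, s(s(c)), b), m(b, s(m(c, s(c), c)), b)))   [R1 at 1.2.3]
3. s(m(b, m(b, s(s(c)), b), m(b, s(m(c, s(c), c)), b)))  →  s(m(b, s(c), m(b, s(m(c, s(c), c)), b)))   [R5 at 1.2]
4. s(m(b, s(c), m(b, s(m(c, s(c), c)), b)))  →  s(m(b, s(c), m(c, s(c), c)))   [R5 at 1.3]
5. s(m(b, s(c), m(c, s(c), c)))  →  s(m(b, s(c), b))   [R7 at 1.3]
6. s(m(b, s(c), b))  →  s(c)   [R5 at 1]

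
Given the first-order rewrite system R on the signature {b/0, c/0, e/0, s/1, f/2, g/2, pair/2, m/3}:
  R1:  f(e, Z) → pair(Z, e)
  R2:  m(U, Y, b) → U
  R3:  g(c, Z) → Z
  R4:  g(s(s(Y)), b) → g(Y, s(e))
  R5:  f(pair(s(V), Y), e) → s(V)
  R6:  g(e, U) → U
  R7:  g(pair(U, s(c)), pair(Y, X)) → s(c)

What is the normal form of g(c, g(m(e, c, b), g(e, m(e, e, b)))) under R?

1. g(c, g(m(e, c, b), g(e, m(e, e, b))))  →  g(m(e, c, b), g(e, m(e, e, b)))   [R3 at ε]
2. g(m(e, c, b), g(e, m(e, e, b)))  →  g(e, g(e, m(e, e, b)))   [R2 at 1]
3. g(e, g(e, m(e, e, b)))  →  g(e, m(e, e, b))   [R6 at ε]
4. g(e, m(e, e, b))  →  m(e, e, b)   [R6 at ε]
5. m(e, e, b)  →  e   [R2 at ε]

e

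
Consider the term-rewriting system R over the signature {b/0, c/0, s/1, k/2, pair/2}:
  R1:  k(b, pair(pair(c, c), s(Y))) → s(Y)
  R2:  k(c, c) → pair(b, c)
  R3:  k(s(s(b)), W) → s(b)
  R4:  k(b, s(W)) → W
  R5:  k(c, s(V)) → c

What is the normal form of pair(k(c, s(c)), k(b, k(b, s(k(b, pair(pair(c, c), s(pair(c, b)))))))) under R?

1. pair(k(c, s(c)), k(b, k(b, s(k(b, pair(pair(c, c), s(pair(c, b))))))))  →  pair(c, k(b, k(b, s(k(b, pair(pair(c, c), s(pair(c, b))))))))   [R5 at 1]
2. pair(c, k(b, k(b, s(k(b, pair(pair(c, c), s(pair(c, b))))))))  →  pair(c, k(b, k(b, pair(pair(c, c), s(pair(c, b))))))   [R4 at 2.2]
3. pair(c, k(b, k(b, pair(pair(c, c), s(pair(c, b))))))  →  pair(c, k(b, s(pair(c, b))))   [R1 at 2.2]
4. pair(c, k(b, s(pair(c, b))))  →  pair(c, pair(c, b))   [R4 at 2]

pair(c, pair(c, b))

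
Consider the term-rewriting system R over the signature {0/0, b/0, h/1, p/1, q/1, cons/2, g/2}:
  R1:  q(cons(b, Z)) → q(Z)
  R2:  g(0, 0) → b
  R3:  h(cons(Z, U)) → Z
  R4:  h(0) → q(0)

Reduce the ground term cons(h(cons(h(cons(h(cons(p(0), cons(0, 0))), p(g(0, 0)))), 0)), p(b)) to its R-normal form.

1. cons(h(cons(h(cons(h(cons(p(0), cons(0, 0))), p(g(0, 0)))), 0)), p(b))  →  cons(h(cons(h(cons(p(0), cons(0, 0))), p(g(0, 0)))), p(b))   [R3 at 1]
2. cons(h(cons(h(cons(p(0), cons(0, 0))), p(g(0, 0)))), p(b))  →  cons(h(cons(p(0), cons(0, 0))), p(b))   [R3 at 1]
3. cons(h(cons(p(0), cons(0, 0))), p(b))  →  cons(p(0), p(b))   [R3 at 1]

cons(p(0), p(b))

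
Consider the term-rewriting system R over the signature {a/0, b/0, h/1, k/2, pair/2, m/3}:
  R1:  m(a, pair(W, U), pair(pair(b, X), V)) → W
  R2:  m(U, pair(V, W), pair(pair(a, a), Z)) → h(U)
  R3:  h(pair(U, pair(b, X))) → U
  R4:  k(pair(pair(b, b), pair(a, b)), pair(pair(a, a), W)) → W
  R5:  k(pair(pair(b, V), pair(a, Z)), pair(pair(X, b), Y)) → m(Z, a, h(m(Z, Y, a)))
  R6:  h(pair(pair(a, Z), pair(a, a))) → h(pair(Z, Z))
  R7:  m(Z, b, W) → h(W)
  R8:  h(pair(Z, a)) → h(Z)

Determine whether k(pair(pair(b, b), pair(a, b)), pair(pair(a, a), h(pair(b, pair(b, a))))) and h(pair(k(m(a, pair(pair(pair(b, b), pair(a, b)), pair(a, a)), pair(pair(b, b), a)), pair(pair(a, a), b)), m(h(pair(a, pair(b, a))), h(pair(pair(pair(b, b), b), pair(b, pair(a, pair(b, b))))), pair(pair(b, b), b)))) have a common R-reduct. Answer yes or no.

yes — NF(t₁) = b, NF(t₂) = b

Reduce t₁ = k(pair(pair(b, b), pair(a, b)), pair(pair(a, a), h(pair(b, pair(b, a))))):
1. k(pair(pair(b, b), pair(a, b)), pair(pair(a, a), h(pair(b, pair(b, a)))))  →  h(pair(b, pair(b, a)))   [R4 at ε]
2. h(pair(b, pair(b, a)))  →  b   [R3 at ε]

Reduce t₂ = h(pair(k(m(a, pair(pair(pair(b, b), pair(a, b)), pair(a, a)), pair(pair(b, b), a)), pair(pair(a, a), b)), m(h(pair(a, pair(b, a))), h(pair(pair(pair(b, b), b), pair(b, pair(a, pair(b, b))))), pair(pair(b, b), b)))):
1. h(pair(k(m(a, pair(pair(pair(b, b), pair(a, b)), pair(a, a)), pair(pair(b, b), a)), pair(pair(a, a), b)), m(h(pair(a, pair(b, a))), h(pair(pair(pair(b, b), b), pair(b, pair(a, pair(b, b))))), pair(pair(b, b), b))))  →  h(pair(k(pair(pair(b, b), pair(a, b)), pair(pair(a, a), b)), m(h(pair(a, pair(b, a))), h(pair(pair(pair(b, b), b), pair(b, pair(a, pair(b, b))))), pair(pair(b, b), b))))   [R1 at 1.1.1]
2. h(pair(k(pair(pair(b, b), pair(a, b)), pair(pair(a, a), b)), m(h(pair(a, pair(b, a))), h(pair(pair(pair(b, b), b), pair(b, pair(a, pair(b, b))))), pair(pair(b, b), b))))  →  h(pair(b, m(h(pair(a, pair(b, a))), h(pair(pair(pair(b, b), b), pair(b, pair(a, pair(b, b))))), pair(pair(b, b), b))))   [R4 at 1.1]
3. h(pair(b, m(h(pair(a, pair(b, a))), h(pair(pair(pair(b, b), b), pair(b, pair(a, pair(b, b))))), pair(pair(b, b), b))))  →  h(pair(b, m(a, h(pair(pair(pair(b, b), b), pair(b, pair(a, pair(b, b))))), pair(pair(b, b), b))))   [R3 at 1.2.1]
4. h(pair(b, m(a, h(pair(pair(pair(b, b), b), pair(b, pair(a, pair(b, b))))), pair(pair(b, b), b))))  →  h(pair(b, m(a, pair(pair(b, b), b), pair(pair(b, b), b))))   [R3 at 1.2.2]
5. h(pair(b, m(a, pair(pair(b, b), b), pair(pair(b, b), b))))  →  h(pair(b, pair(b, b)))   [R1 at 1.2]
6. h(pair(b, pair(b, b)))  →  b   [R3 at ε]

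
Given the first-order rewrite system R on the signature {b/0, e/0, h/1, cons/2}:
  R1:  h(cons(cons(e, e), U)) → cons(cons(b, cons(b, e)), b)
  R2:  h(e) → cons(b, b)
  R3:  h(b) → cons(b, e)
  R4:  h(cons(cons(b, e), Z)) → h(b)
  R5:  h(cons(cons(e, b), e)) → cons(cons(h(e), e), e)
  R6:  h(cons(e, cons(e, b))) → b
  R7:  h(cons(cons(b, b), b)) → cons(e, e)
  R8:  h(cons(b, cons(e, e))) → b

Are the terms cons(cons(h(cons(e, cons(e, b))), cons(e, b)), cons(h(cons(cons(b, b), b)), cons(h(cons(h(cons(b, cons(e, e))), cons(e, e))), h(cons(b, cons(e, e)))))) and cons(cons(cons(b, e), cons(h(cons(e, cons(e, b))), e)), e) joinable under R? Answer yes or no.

no — NF(t₁) = cons(cons(b, cons(e, b)), cons(cons(e, e), cons(b, b))), NF(t₂) = cons(cons(cons(b, e), cons(b, e)), e)

Reduce t₁ = cons(cons(h(cons(e, cons(e, b))), cons(e, b)), cons(h(cons(cons(b, b), b)), cons(h(cons(h(cons(b, cons(e, e))), cons(e, e))), h(cons(b, cons(e, e)))))):
1. cons(cons(h(cons(e, cons(e, b))), cons(e, b)), cons(h(cons(cons(b, b), b)), cons(h(cons(h(cons(b, cons(e, e))), cons(e, e))), h(cons(b, cons(e, e))))))  →  cons(cons(b, cons(e, b)), cons(h(cons(cons(b, b), b)), cons(h(cons(h(cons(b, cons(e, e))), cons(e, e))), h(cons(b, cons(e, e))))))   [R6 at 1.1]
2. cons(cons(b, cons(e, b)), cons(h(cons(cons(b, b), b)), cons(h(cons(h(cons(b, cons(e, e))), cons(e, e))), h(cons(b, cons(e, e))))))  →  cons(cons(b, cons(e, b)), cons(cons(e, e), cons(h(cons(h(cons(b, cons(e, e))), cons(e, e))), h(cons(b, cons(e, e))))))   [R7 at 2.1]
3. cons(cons(b, cons(e, b)), cons(cons(e, e), cons(h(cons(h(cons(b, cons(e, e))), cons(e, e))), h(cons(b, cons(e, e))))))  →  cons(cons(b, cons(e, b)), cons(cons(e, e), cons(h(cons(b, cons(e, e))), h(cons(b, cons(e, e))))))   [R8 at 2.2.1.1.1]
4. cons(cons(b, cons(e, b)), cons(cons(e, e), cons(h(cons(b, cons(e, e))), h(cons(b, cons(e, e))))))  →  cons(cons(b, cons(e, b)), cons(cons(e, e), cons(b, h(cons(b, cons(e, e))))))   [R8 at 2.2.1]
5. cons(cons(b, cons(e, b)), cons(cons(e, e), cons(b, h(cons(b, cons(e, e))))))  →  cons(cons(b, cons(e, b)), cons(cons(e, e), cons(b, b)))   [R8 at 2.2.2]

Reduce t₂ = cons(cons(cons(b, e), cons(h(cons(e, cons(e, b))), e)), e):
1. cons(cons(cons(b, e), cons(h(cons(e, cons(e, b))), e)), e)  →  cons(cons(cons(b, e), cons(b, e)), e)   [R6 at 1.2.1]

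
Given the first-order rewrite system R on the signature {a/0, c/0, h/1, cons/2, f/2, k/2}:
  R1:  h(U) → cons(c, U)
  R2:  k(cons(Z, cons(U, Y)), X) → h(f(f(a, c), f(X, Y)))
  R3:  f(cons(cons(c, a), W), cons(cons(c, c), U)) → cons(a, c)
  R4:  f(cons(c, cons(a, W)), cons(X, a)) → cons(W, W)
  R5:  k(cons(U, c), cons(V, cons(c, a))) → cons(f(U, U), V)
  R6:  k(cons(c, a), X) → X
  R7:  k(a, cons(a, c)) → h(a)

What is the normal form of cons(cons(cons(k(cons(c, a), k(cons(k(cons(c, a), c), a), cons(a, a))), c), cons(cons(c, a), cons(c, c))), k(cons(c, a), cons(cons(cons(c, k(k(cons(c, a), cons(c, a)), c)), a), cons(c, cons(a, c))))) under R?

1. cons(cons(cons(k(cons(c, a), k(cons(k(cons(c, a), c), a), cons(a, a))), c), cons(cons(c, a), cons(c, c))), k(cons(c, a), cons(cons(cons(c, k(k(cons(c, a), cons(c, a)), c)), a), cons(c, cons(a, c)))))  →  cons(cons(cons(k(cons(k(cons(c, a), c), a), cons(a, a)), c), cons(cons(c, a), cons(c, c))), k(cons(c, a), cons(cons(cons(c, k(k(cons(c, a), cons(c, a)), c)), a), cons(c, cons(a, c)))))   [R6 at 1.1.1]
2. cons(cons(cons(k(cons(k(cons(c, a), c), a), cons(a, a)), c), cons(cons(c, a), cons(c, c))), k(cons(c, a), cons(cons(cons(c, k(k(cons(c, a), cons(c, a)), c)), a), cons(c, cons(a, c)))))  →  cons(cons(cons(k(cons(c, a), cons(a, a)), c), cons(cons(c, a), cons(c, c))), k(cons(c, a), cons(cons(cons(c, k(k(cons(c, a), cons(c, a)), c)), a), cons(c, cons(a, c)))))   [R6 at 1.1.1.1.1]
3. cons(cons(cons(k(cons(c, a), cons(a, a)), c), cons(cons(c, a), cons(c, c))), k(cons(c, a), cons(cons(cons(c, k(k(cons(c, a), cons(c, a)), c)), a), cons(c, cons(a, c)))))  →  cons(cons(cons(cons(a, a), c), cons(cons(c, a), cons(c, c))), k(cons(c, a), cons(cons(cons(c, k(k(cons(c, a), cons(c, a)), c)), a), cons(c, cons(a, c)))))   [R6 at 1.1.1]
4. cons(cons(cons(cons(a, a), c), cons(cons(c, a), cons(c, c))), k(cons(c, a), cons(cons(cons(c, k(k(cons(c, a), cons(c, a)), c)), a), cons(c, cons(a, c)))))  →  cons(cons(cons(cons(a, a), c), cons(cons(c, a), cons(c, c))), cons(cons(cons(c, k(k(cons(c, a), cons(c, a)), c)), a), cons(c, cons(a, c))))   [R6 at 2]
5. cons(cons(cons(cons(a, a), c), cons(cons(c, a), cons(c, c))), cons(cons(cons(c, k(k(cons(c, a), cons(c, a)), c)), a), cons(c, cons(a, c))))  →  cons(cons(cons(cons(a, a), c), cons(cons(c, a), cons(c, c))), cons(cons(cons(c, k(cons(c, a), c)), a), cons(c, cons(a, c))))   [R6 at 2.1.1.2.1]
6. cons(cons(cons(cons(a, a), c), cons(cons(c, a), cons(c, c))), cons(cons(cons(c, k(cons(c, a), c)), a), cons(c, cons(a, c))))  →  cons(cons(cons(cons(a, a), c), cons(cons(c, a), cons(c, c))), cons(cons(cons(c, c), a), cons(c, cons(a, c))))   [R6 at 2.1.1.2]

cons(cons(cons(cons(a, a), c), cons(cons(c, a), cons(c, c))), cons(cons(cons(c, c), a), cons(c, cons(a, c))))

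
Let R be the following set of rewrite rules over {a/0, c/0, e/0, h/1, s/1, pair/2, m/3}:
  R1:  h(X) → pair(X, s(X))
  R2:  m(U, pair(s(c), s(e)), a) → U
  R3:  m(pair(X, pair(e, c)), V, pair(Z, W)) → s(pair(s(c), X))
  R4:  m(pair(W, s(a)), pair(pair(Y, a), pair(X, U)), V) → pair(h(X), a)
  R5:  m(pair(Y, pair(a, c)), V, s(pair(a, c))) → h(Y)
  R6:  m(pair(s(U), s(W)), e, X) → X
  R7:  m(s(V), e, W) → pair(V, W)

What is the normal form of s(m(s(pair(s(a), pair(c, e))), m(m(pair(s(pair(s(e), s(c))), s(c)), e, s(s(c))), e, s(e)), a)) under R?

1. s(m(s(pair(s(a), pair(c, e))), m(m(pair(s(pair(s(e), s(c))), s(c)), e, s(s(c))), e, s(e)), a))  →  s(m(s(pair(s(a), pair(c, e))), m(s(s(c)), e, s(e)), a))   [R6 at 1.2.1]
2. s(m(s(pair(s(a), pair(c, e))), m(s(s(c)), e, s(e)), a))  →  s(m(s(pair(s(a), pair(c, e))), pair(s(c), s(e)), a))   [R7 at 1.2]
3. s(m(s(pair(s(a), pair(c, e))), pair(s(c), s(e)), a))  →  s(s(pair(s(a), pair(c, e))))   [R2 at 1]

s(s(pair(s(a), pair(c, e))))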